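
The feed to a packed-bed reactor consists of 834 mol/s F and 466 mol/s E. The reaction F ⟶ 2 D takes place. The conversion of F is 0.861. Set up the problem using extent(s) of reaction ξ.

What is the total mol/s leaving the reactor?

F reacted = 0.861 × 834 = 718.1 mol/s; ν_F = −1, so ξ = 718.1/1 = 718.1 mol/s.
Outlet amounts (n = n₀ + ν ξ):
  F: 834 − 1(718.1) = 115.9
  D: 0 + 2(718.1) = 1436
  E: 466 (inert)
Total out = 115.9 + 1436 + 466 = 2018 mol/s.

2020 mol/s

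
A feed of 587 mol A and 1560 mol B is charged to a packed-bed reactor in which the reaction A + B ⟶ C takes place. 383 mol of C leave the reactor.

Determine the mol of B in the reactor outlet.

For C: n = n₀ + 1ξ → 383 = 0 + 1ξ, giving ξ = 383 mol.
Outlet amounts (n = n₀ + ν ξ):
  A: 587 − 1(383) = 204
  B: 1560 − 1(383) = 1177
  C: 0 + 1(383) = 383

1180 mol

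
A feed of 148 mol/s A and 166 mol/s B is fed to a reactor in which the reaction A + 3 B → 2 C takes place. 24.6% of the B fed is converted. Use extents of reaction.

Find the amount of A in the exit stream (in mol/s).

B reacted = 0.246 × 166 = 40.84 mol/s; ν_B = −3, so ξ = 40.84/3 = 13.61 mol/s.
Outlet amounts (n = n₀ + ν ξ):
  A: 148 − 1(13.61) = 134.4
  B: 166 − 3(13.61) = 125.2
  C: 0 + 2(13.61) = 27.22

134 mol/s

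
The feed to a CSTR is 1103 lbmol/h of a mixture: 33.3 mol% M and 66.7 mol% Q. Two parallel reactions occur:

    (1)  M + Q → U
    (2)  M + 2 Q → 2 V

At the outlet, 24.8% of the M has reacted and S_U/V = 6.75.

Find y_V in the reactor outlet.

Conversion of M: M consumed = 0.248 × 367.3 = 91.09 lbmol/h = 1ξ₁ + 1ξ₂.
Selectivity: 1ξ₁ / (2ξ₂) = 6.75 → ξ₁ = 13.5 ξ₂.
Substitute: (1·13.5 + 1) ξ₂ = 91.09 → ξ₂ = 6.282 lbmol/h, ξ₁ = 84.81 lbmol/h.
Outlet amounts (n = n₀ + Σ ν·ξ):
  M: 367.3 − 1(84.81) − 1(6.282) = 276.2
  Q: 735.7 − 1(84.81) − 2(6.282) = 638.3
  U: 0 + 1(84.81) = 84.81
  V: 0 + 2(6.282) = 12.56
Total out = 1012 lbmol/h; y_V = 12.56 / 1012 = 0.01242.

0.0124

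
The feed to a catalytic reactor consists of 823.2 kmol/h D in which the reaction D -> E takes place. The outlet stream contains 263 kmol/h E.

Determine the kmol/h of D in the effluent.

560 kmol/h

For E: n = n₀ + 1ξ → 263 = 0 + 1ξ, giving ξ = 263 kmol/h.
Outlet amounts (n = n₀ + ν ξ):
  D: 823.2 − 1(263) = 560.2
  E: 0 + 1(263) = 263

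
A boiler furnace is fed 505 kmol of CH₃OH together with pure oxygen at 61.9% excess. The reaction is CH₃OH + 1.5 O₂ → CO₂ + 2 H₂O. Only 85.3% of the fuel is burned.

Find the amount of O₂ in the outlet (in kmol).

Stoichiometric O₂ = 1.5 × 505 = 757.5 kmol; O₂ fed = 757.5 × 1.619 = 1226 kmol.
Fuel reacted = 0.853 × 505 → ξ = 430.8 kmol.
Outlet (n = n₀ + ν ξ):
  CH₃OH: 505 − 1(430.8) = 74.24
  O₂: 1226 − 1.5(430.8) = 580.2
  CO₂: 0 + 1(430.8) = 430.8
  H₂O: 0 + 2(430.8) = 861.5

580 kmol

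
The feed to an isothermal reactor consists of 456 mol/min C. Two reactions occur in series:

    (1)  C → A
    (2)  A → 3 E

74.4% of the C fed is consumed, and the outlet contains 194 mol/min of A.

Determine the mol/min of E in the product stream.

Conversion of C: C consumed = 1ξ₁ = 0.744 × 456 → ξ₁ = 339.3 mol/min.
A balance: n_A = 0 + 1ξ₁ − 1ξ₂ = 194 → ξ₂ = (1·339.3 − 194)/1 = 145.3 mol/min.
Outlet amounts (n = n₀ + Σ ν·ξ):
  C: 456 − 1(339.3) = 116.7
  A: 0 + 1(339.3) − 1(145.3) = 194
  E: 0 + 3(145.3) = 435.8

436 mol/min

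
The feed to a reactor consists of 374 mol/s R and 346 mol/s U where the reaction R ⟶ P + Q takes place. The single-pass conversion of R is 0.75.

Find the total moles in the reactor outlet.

R reacted = 0.75 × 374 = 280.5 mol/s; ν_R = −1, so ξ = 280.5/1 = 280.5 mol/s.
Outlet amounts (n = n₀ + ν ξ):
  R: 374 − 1(280.5) = 93.5
  P: 0 + 1(280.5) = 280.5
  Q: 0 + 1(280.5) = 280.5
  U: 346 (inert)
Total out = 93.5 + 280.5 + 280.5 + 346 = 1000 mol/s.

1000 mol/s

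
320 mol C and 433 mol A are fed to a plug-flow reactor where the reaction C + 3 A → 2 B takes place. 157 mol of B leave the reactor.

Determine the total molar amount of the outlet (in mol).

For B: n = n₀ + 2ξ → 157 = 0 + 2ξ, giving ξ = 78.5 mol.
Outlet amounts (n = n₀ + ν ξ):
  C: 320 − 1(78.5) = 241.5
  A: 433 − 3(78.5) = 197.5
  B: 0 + 2(78.5) = 157
Total out = 241.5 + 197.5 + 157 = 596 mol.

596 mol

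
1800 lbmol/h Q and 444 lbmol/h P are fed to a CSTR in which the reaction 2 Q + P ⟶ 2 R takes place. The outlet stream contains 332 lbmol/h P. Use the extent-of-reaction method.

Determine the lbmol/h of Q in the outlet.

For P: n = n₀ − 1ξ → 332 = 444 − 1ξ, giving ξ = 112 lbmol/h.
Outlet amounts (n = n₀ + ν ξ):
  Q: 1800 − 2(112) = 1576
  P: 444 − 1(112) = 332
  R: 0 + 2(112) = 224

1580 lbmol/h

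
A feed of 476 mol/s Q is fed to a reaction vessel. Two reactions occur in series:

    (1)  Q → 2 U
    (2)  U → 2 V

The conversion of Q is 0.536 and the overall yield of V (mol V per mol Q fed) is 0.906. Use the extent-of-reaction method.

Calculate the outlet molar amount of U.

Conversion of Q: Q consumed = 1ξ₁ = 0.536 × 476 → ξ₁ = 255.1 mol/s.
Yield of V: 2ξ₂ / 476 = 0.906 → ξ₂ = 215.6 mol/s.
Outlet amounts (n = n₀ + Σ ν·ξ):
  Q: 476 − 1(255.1) = 220.9
  U: 0 + 2(255.1) − 1(215.6) = 294.6
  V: 0 + 2(215.6) = 431.3

295 mol/s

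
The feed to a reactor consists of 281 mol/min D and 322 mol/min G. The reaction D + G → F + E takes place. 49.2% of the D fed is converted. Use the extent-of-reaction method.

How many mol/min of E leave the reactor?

138 mol/min

D reacted = 0.492 × 281 = 138.3 mol/min; ν_D = −1, so ξ = 138.3/1 = 138.3 mol/min.
Outlet amounts (n = n₀ + ν ξ):
  D: 281 − 1(138.3) = 142.7
  G: 322 − 1(138.3) = 183.7
  F: 0 + 1(138.3) = 138.3
  E: 0 + 1(138.3) = 138.3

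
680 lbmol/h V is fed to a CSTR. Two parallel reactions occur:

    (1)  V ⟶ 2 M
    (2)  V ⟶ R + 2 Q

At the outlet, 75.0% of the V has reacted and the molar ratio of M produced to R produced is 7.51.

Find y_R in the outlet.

Conversion of V: V consumed = 0.75 × 680 = 510 lbmol/h = 1ξ₁ + 1ξ₂.
Selectivity: 2ξ₁ / (1ξ₂) = 7.51 → ξ₁ = 3.755 ξ₂.
Substitute: (1·3.755 + 1) ξ₂ = 510 → ξ₂ = 107.3 lbmol/h, ξ₁ = 402.7 lbmol/h.
Outlet amounts (n = n₀ + Σ ν·ξ):
  V: 680 − 1(402.7) − 1(107.3) = 170
  M: 0 + 2(402.7) = 805.5
  R: 0 + 1(107.3) = 107.3
  Q: 0 + 2(107.3) = 214.5
Total out = 1297 lbmol/h; y_R = 107.3 / 1297 = 0.08268.

0.0827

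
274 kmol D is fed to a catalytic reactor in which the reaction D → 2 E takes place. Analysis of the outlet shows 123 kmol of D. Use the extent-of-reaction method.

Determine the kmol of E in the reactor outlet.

For D: n = n₀ − 1ξ → 123 = 274 − 1ξ, giving ξ = 151 kmol.
Outlet amounts (n = n₀ + ν ξ):
  D: 274 − 1(151) = 123
  E: 0 + 2(151) = 302

302 kmol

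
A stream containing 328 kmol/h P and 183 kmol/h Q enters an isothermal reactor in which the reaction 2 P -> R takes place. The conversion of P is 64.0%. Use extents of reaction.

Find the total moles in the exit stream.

P reacted = 0.64 × 328 = 209.9 kmol/h; ν_P = −2, so ξ = 209.9/2 = 105 kmol/h.
Outlet amounts (n = n₀ + ν ξ):
  P: 328 − 2(105) = 118.1
  R: 0 + 1(105) = 105
  Q: 183 (inert)
Total out = 118.1 + 105 + 183 = 406 kmol/h.

406 kmol/h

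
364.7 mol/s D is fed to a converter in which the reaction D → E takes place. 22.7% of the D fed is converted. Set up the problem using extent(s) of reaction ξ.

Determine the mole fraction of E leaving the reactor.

0.227

D reacted = 0.227 × 364.7 = 82.79 mol/s; ν_D = −1, so ξ = 82.79/1 = 82.79 mol/s.
Outlet amounts (n = n₀ + ν ξ):
  D: 364.7 − 1(82.79) = 281.9
  E: 0 + 1(82.79) = 82.79
Total out = 364.7 mol/s; y_E = 82.79 / 364.7 = 0.227.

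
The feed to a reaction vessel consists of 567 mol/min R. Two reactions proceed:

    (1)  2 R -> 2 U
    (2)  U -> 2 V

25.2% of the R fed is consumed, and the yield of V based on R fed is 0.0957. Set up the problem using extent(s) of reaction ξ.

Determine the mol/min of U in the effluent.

116 mol/min

Conversion of R: R consumed = 2ξ₁ = 0.252 × 567 → ξ₁ = 71.44 mol/min.
Yield of V: 2ξ₂ / 567 = 0.0957 → ξ₂ = 27.13 mol/min.
Outlet amounts (n = n₀ + Σ ν·ξ):
  R: 567 − 2(71.44) = 424.1
  U: 0 + 2(71.44) − 1(27.13) = 115.8
  V: 0 + 2(27.13) = 54.26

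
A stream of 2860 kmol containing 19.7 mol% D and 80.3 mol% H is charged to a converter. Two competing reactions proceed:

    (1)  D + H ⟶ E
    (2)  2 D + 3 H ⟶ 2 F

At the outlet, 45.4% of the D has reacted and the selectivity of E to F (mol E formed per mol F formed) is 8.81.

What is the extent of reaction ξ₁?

Conversion of D: D consumed = 0.454 × 563.4 = 255.8 kmol = 1ξ₁ + 2ξ₂.
Selectivity: 1ξ₁ / (2ξ₂) = 8.81 → ξ₁ = 17.62 ξ₂.
Substitute: (1·17.62 + 2) ξ₂ = 255.8 → ξ₂ = 13.04 kmol, ξ₁ = 229.7 kmol.
Outlet amounts (n = n₀ + Σ ν·ξ):
  D: 563.4 − 1(229.7) − 2(13.04) = 307.6
  H: 2297 − 1(229.7) − 3(13.04) = 2028
  E: 0 + 1(229.7) = 229.7
  F: 0 + 2(13.04) = 26.07

ξ₁ = 230 kmol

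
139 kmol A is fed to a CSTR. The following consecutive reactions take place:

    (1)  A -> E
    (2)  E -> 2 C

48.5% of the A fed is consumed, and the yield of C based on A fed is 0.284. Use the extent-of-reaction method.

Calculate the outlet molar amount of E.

Conversion of A: A consumed = 1ξ₁ = 0.485 × 139 → ξ₁ = 67.41 kmol.
Yield of C: 2ξ₂ / 139 = 0.284 → ξ₂ = 19.74 kmol.
Outlet amounts (n = n₀ + Σ ν·ξ):
  A: 139 − 1(67.41) = 71.59
  E: 0 + 1(67.41) − 1(19.74) = 47.68
  C: 0 + 2(19.74) = 39.48

47.7 kmol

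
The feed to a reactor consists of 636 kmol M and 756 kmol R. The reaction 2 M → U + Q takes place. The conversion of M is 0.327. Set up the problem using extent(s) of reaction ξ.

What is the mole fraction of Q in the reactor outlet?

M reacted = 0.327 × 636 = 208 kmol; ν_M = −2, so ξ = 208/2 = 104 kmol.
Outlet amounts (n = n₀ + ν ξ):
  M: 636 − 2(104) = 428
  U: 0 + 1(104) = 104
  Q: 0 + 1(104) = 104
  R: 756 (inert)
Total out = 1392 kmol; y_Q = 104 / 1392 = 0.0747.

0.0747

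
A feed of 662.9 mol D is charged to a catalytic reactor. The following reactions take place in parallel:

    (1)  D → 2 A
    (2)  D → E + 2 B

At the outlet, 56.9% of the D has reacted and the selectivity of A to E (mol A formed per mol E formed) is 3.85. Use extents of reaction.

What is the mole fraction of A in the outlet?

0.425

Conversion of D: D consumed = 0.569 × 662.9 = 377.2 mol = 1ξ₁ + 1ξ₂.
Selectivity: 2ξ₁ / (1ξ₂) = 3.85 → ξ₁ = 1.925 ξ₂.
Substitute: (1·1.925 + 1) ξ₂ = 377.2 → ξ₂ = 129 mol, ξ₁ = 248.2 mol.
Outlet amounts (n = n₀ + Σ ν·ξ):
  D: 662.9 − 1(248.2) − 1(129) = 285.7
  A: 0 + 2(248.2) = 496.5
  E: 0 + 1(129) = 129
  B: 0 + 2(129) = 257.9
Total out = 1169 mol; y_A = 496.5 / 1169 = 0.4247.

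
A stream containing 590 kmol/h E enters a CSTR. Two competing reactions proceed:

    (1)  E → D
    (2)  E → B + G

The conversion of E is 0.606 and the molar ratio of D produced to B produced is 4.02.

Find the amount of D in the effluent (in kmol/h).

286 kmol/h

Conversion of E: E consumed = 0.606 × 590 = 357.5 kmol/h = 1ξ₁ + 1ξ₂.
Selectivity: 1ξ₁ / (1ξ₂) = 4.02 → ξ₁ = 4.02 ξ₂.
Substitute: (1·4.02 + 1) ξ₂ = 357.5 → ξ₂ = 71.22 kmol/h, ξ₁ = 286.3 kmol/h.
Outlet amounts (n = n₀ + Σ ν·ξ):
  E: 590 − 1(286.3) − 1(71.22) = 232.5
  D: 0 + 1(286.3) = 286.3
  B: 0 + 1(71.22) = 71.22
  G: 0 + 1(71.22) = 71.22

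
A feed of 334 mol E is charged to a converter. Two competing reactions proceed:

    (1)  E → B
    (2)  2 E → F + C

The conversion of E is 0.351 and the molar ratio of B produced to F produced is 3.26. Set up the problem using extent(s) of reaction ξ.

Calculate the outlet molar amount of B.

Conversion of E: E consumed = 0.351 × 334 = 117.2 mol = 1ξ₁ + 2ξ₂.
Selectivity: 1ξ₁ / (1ξ₂) = 3.26 → ξ₁ = 3.26 ξ₂.
Substitute: (1·3.26 + 2) ξ₂ = 117.2 → ξ₂ = 22.29 mol, ξ₁ = 72.66 mol.
Outlet amounts (n = n₀ + Σ ν·ξ):
  E: 334 − 1(72.66) − 2(22.29) = 216.8
  B: 0 + 1(72.66) = 72.66
  F: 0 + 1(22.29) = 22.29
  C: 0 + 1(22.29) = 22.29

72.7 mol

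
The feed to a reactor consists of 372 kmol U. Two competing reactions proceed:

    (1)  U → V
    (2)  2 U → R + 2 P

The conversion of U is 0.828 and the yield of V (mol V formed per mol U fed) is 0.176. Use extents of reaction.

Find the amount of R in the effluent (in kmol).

121 kmol

Yield of V: 1ξ₁ / 372 = 0.176 → ξ₁ = 65.47 kmol.
Conversion of U: 1ξ₁ + 2ξ₂ = 0.828 × 372 = 308 → ξ₂ = 121.3 kmol.
Outlet amounts (n = n₀ + Σ ν·ξ):
  U: 372 − 1(65.47) − 2(121.3) = 63.98
  V: 0 + 1(65.47) = 65.47
  R: 0 + 1(121.3) = 121.3
  P: 0 + 2(121.3) = 242.5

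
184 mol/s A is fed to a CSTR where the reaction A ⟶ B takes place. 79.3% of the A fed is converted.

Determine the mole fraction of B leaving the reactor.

A reacted = 0.793 × 184 = 145.9 mol/s; ν_A = −1, so ξ = 145.9/1 = 145.9 mol/s.
Outlet amounts (n = n₀ + ν ξ):
  A: 184 − 1(145.9) = 38.09
  B: 0 + 1(145.9) = 145.9
Total out = 184 mol/s; y_B = 145.9 / 184 = 0.793.

0.793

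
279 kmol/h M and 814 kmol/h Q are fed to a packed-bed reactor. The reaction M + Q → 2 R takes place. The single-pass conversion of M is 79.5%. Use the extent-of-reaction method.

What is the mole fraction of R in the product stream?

M reacted = 0.795 × 279 = 221.8 kmol/h; ν_M = −1, so ξ = 221.8/1 = 221.8 kmol/h.
Outlet amounts (n = n₀ + ν ξ):
  M: 279 − 1(221.8) = 57.19
  Q: 814 − 1(221.8) = 592.2
  R: 0 + 2(221.8) = 443.6
Total out = 1093 kmol/h; y_R = 443.6 / 1093 = 0.4059.

0.406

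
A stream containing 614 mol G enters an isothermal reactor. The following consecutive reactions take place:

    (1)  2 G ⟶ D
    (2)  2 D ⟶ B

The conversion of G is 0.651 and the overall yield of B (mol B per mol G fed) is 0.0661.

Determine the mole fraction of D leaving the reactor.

0.318

Conversion of G: G consumed = 2ξ₁ = 0.651 × 614 → ξ₁ = 199.9 mol.
Yield of B: 1ξ₂ / 614 = 0.0661 → ξ₂ = 40.59 mol.
Outlet amounts (n = n₀ + Σ ν·ξ):
  G: 614 − 2(199.9) = 214.3
  D: 0 + 1(199.9) − 2(40.59) = 118.7
  B: 0 + 1(40.59) = 40.59
Total out = 373.6 mol; y_D = 118.7 / 373.6 = 0.3177.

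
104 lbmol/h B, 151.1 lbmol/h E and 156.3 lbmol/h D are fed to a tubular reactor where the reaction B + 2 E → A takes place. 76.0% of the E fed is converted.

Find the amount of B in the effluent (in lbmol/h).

E reacted = 0.76 × 151.1 = 114.8 lbmol/h; ν_E = −2, so ξ = 114.8/2 = 57.42 lbmol/h.
Outlet amounts (n = n₀ + ν ξ):
  B: 104 − 1(57.42) = 46.58
  E: 151.1 − 2(57.42) = 36.26
  A: 0 + 1(57.42) = 57.42
  D: 156.3 (inert)

46.6 lbmol/h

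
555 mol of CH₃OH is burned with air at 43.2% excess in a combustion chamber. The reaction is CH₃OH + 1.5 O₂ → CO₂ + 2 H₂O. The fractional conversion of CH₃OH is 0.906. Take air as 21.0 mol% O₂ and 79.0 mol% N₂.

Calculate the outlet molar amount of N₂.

Stoichiometric O₂ = 1.5 × 555 = 832.5 mol; O₂ fed = 832.5 × 1.432 = 1192 mol.
N₂ fed = 1192 × 79/21 = 4485 mol.
Fuel reacted = 0.906 × 555 → ξ = 502.8 mol.
Outlet (n = n₀ + ν ξ):
  CH₃OH: 555 − 1(502.8) = 52.17
  O₂: 1192 − 1.5(502.8) = 437.9
  N₂: 4485 (inert)
  CO₂: 0 + 1(502.8) = 502.8
  H₂O: 0 + 2(502.8) = 1006

4480 mol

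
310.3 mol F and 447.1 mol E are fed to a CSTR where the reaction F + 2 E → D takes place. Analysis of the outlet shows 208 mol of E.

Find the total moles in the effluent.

For E: n = n₀ − 2ξ → 208 = 447.1 − 2ξ, giving ξ = 119.6 mol.
Outlet amounts (n = n₀ + ν ξ):
  F: 310.3 − 1(119.6) = 190.8
  E: 447.1 − 2(119.6) = 208
  D: 0 + 1(119.6) = 119.6
Total out = 190.8 + 208 + 119.6 = 518.3 mol.

518 mol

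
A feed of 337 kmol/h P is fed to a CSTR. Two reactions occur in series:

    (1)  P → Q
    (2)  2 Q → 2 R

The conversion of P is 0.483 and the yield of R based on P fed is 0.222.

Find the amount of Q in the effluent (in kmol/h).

88 kmol/h

Conversion of P: P consumed = 1ξ₁ = 0.483 × 337 → ξ₁ = 162.8 kmol/h.
Yield of R: 2ξ₂ / 337 = 0.222 → ξ₂ = 37.41 kmol/h.
Outlet amounts (n = n₀ + Σ ν·ξ):
  P: 337 − 1(162.8) = 174.2
  Q: 0 + 1(162.8) − 2(37.41) = 87.96
  R: 0 + 2(37.41) = 74.81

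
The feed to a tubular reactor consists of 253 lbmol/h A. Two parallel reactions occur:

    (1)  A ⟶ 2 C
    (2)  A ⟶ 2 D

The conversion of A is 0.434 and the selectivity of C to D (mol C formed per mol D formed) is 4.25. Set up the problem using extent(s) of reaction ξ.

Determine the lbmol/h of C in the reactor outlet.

Conversion of A: A consumed = 0.434 × 253 = 109.8 lbmol/h = 1ξ₁ + 1ξ₂.
Selectivity: 2ξ₁ / (2ξ₂) = 4.25 → ξ₁ = 4.25 ξ₂.
Substitute: (1·4.25 + 1) ξ₂ = 109.8 → ξ₂ = 20.91 lbmol/h, ξ₁ = 88.89 lbmol/h.
Outlet amounts (n = n₀ + Σ ν·ξ):
  A: 253 − 1(88.89) − 1(20.91) = 143.2
  C: 0 + 2(88.89) = 177.8
  D: 0 + 2(20.91) = 41.83

178 lbmol/h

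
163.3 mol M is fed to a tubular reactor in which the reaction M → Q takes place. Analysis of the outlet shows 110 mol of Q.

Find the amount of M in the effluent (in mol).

53.3 mol

For Q: n = n₀ + 1ξ → 110 = 0 + 1ξ, giving ξ = 110 mol.
Outlet amounts (n = n₀ + ν ξ):
  M: 163.3 − 1(110) = 53.3
  Q: 0 + 1(110) = 110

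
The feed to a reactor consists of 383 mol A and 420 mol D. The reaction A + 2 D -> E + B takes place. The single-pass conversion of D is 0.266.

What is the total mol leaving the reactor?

D reacted = 0.266 × 420 = 111.7 mol; ν_D = −2, so ξ = 111.7/2 = 55.86 mol.
Outlet amounts (n = n₀ + ν ξ):
  A: 383 − 1(55.86) = 327.1
  D: 420 − 2(55.86) = 308.3
  E: 0 + 1(55.86) = 55.86
  B: 0 + 1(55.86) = 55.86
Total out = 327.1 + 308.3 + 55.86 + 55.86 = 747.1 mol.

747 mol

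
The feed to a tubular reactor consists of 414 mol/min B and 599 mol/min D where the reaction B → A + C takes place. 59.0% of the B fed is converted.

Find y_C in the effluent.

B reacted = 0.59 × 414 = 244.3 mol/min; ν_B = −1, so ξ = 244.3/1 = 244.3 mol/min.
Outlet amounts (n = n₀ + ν ξ):
  B: 414 − 1(244.3) = 169.7
  A: 0 + 1(244.3) = 244.3
  C: 0 + 1(244.3) = 244.3
  D: 599 (inert)
Total out = 1257 mol/min; y_C = 244.3 / 1257 = 0.1943.

0.194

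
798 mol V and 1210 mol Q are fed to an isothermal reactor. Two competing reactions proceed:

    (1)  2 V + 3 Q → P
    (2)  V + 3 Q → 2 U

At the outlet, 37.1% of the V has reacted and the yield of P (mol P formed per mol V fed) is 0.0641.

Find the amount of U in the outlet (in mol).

Yield of P: 1ξ₁ / 798 = 0.0641 → ξ₁ = 51.15 mol.
Conversion of V: 2ξ₁ + 1ξ₂ = 0.371 × 798 = 296.1 → ξ₂ = 193.8 mol.
Outlet amounts (n = n₀ + Σ ν·ξ):
  V: 798 − 2(51.15) − 1(193.8) = 501.9
  Q: 1210 − 3(51.15) − 3(193.8) = 475.3
  P: 0 + 1(51.15) = 51.15
  U: 0 + 2(193.8) = 387.5

388 mol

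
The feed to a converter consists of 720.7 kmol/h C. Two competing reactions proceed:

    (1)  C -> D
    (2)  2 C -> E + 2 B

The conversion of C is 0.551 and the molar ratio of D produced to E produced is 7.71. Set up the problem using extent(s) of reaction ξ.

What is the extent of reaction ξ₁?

ξ₁ = 315 kmol/h

Conversion of C: C consumed = 0.551 × 720.7 = 397.1 kmol/h = 1ξ₁ + 2ξ₂.
Selectivity: 1ξ₁ / (1ξ₂) = 7.71 → ξ₁ = 7.71 ξ₂.
Substitute: (1·7.71 + 2) ξ₂ = 397.1 → ξ₂ = 40.9 kmol/h, ξ₁ = 315.3 kmol/h.
Outlet amounts (n = n₀ + Σ ν·ξ):
  C: 720.7 − 1(315.3) − 2(40.9) = 323.6
  D: 0 + 1(315.3) = 315.3
  E: 0 + 1(40.9) = 40.9
  B: 0 + 2(40.9) = 81.79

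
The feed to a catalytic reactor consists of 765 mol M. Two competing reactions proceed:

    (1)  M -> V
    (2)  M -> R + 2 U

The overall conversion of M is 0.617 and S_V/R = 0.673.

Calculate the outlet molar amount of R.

282 mol

Conversion of M: M consumed = 0.617 × 765 = 472 mol = 1ξ₁ + 1ξ₂.
Selectivity: 1ξ₁ / (1ξ₂) = 0.673 → ξ₁ = 0.673 ξ₂.
Substitute: (1·0.673 + 1) ξ₂ = 472 → ξ₂ = 282.1 mol, ξ₁ = 189.9 mol.
Outlet amounts (n = n₀ + Σ ν·ξ):
  M: 765 − 1(189.9) − 1(282.1) = 293
  V: 0 + 1(189.9) = 189.9
  R: 0 + 1(282.1) = 282.1
  U: 0 + 2(282.1) = 564.3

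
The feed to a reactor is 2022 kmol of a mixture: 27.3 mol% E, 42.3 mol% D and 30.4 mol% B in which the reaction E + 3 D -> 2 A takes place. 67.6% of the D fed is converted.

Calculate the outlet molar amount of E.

D reacted = 0.676 × 855.3 = 578.2 kmol; ν_D = −3, so ξ = 578.2/3 = 192.7 kmol.
Outlet amounts (n = n₀ + ν ξ):
  E: 552 − 1(192.7) = 359.3
  D: 855.3 − 3(192.7) = 277.1
  A: 0 + 2(192.7) = 385.5
  B: 614.7 (inert)

359 kmol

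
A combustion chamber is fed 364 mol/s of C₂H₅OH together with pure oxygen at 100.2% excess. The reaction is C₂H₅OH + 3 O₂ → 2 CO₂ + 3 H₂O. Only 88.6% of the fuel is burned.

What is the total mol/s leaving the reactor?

2870 mol/s

Stoichiometric O₂ = 3 × 364 = 1092 mol/s; O₂ fed = 1092 × 2.002 = 2186 mol/s.
Fuel reacted = 0.886 × 364 → ξ = 322.5 mol/s.
Outlet (n = n₀ + ν ξ):
  C₂H₅OH: 364 − 1(322.5) = 41.5
  O₂: 2186 − 3(322.5) = 1219
  CO₂: 0 + 2(322.5) = 645
  H₂O: 0 + 3(322.5) = 967.5
Total out = 41.5 + 1219 + 645 + 967.5 = 2873 mol/s.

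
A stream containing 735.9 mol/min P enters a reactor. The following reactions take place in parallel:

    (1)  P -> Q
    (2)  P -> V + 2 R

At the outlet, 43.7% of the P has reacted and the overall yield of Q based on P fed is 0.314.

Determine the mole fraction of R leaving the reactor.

0.197

Yield of Q: 1ξ₁ / 735.9 = 0.314 → ξ₁ = 231.1 mol/min.
Conversion of P: 1ξ₁ + 1ξ₂ = 0.437 × 735.9 = 321.6 → ξ₂ = 90.52 mol/min.
Outlet amounts (n = n₀ + Σ ν·ξ):
  P: 735.9 − 1(231.1) − 1(90.52) = 414.3
  Q: 0 + 1(231.1) = 231.1
  V: 0 + 1(90.52) = 90.52
  R: 0 + 2(90.52) = 181
Total out = 916.9 mol/min; y_R = 181 / 916.9 = 0.1974.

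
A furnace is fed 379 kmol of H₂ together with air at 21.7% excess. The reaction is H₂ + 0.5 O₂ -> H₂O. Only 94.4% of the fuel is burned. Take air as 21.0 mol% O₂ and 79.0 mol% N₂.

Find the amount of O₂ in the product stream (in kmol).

Stoichiometric O₂ = 0.5 × 379 = 189.5 kmol; O₂ fed = 189.5 × 1.217 = 230.6 kmol.
N₂ fed = 230.6 × 79/21 = 867.6 kmol.
Fuel reacted = 0.944 × 379 → ξ = 357.8 kmol.
Outlet (n = n₀ + ν ξ):
  H₂: 379 − 1(357.8) = 21.22
  O₂: 230.6 − 0.5(357.8) = 51.73
  N₂: 867.6 (inert)
  H₂O: 0 + 1(357.8) = 357.8

51.7 kmol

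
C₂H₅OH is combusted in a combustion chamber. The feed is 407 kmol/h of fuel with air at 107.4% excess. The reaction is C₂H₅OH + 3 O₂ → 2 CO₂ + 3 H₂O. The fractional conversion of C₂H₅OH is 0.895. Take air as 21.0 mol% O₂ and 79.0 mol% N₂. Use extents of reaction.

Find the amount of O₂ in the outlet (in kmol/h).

1440 kmol/h

Stoichiometric O₂ = 3 × 407 = 1221 kmol/h; O₂ fed = 1221 × 2.074 = 2532 kmol/h.
N₂ fed = 2532 × 79/21 = 9526 kmol/h.
Fuel reacted = 0.895 × 407 → ξ = 364.3 kmol/h.
Outlet (n = n₀ + ν ξ):
  C₂H₅OH: 407 − 1(364.3) = 42.74
  O₂: 2532 − 3(364.3) = 1440
  N₂: 9526 (inert)
  CO₂: 0 + 2(364.3) = 728.5
  H₂O: 0 + 3(364.3) = 1093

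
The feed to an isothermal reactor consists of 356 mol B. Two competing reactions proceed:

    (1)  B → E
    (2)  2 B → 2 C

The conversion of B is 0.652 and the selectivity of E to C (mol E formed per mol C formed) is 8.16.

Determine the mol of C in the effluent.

Conversion of B: B consumed = 0.652 × 356 = 232.1 mol = 1ξ₁ + 2ξ₂.
Selectivity: 1ξ₁ / (2ξ₂) = 8.16 → ξ₁ = 16.32 ξ₂.
Substitute: (1·16.32 + 2) ξ₂ = 232.1 → ξ₂ = 12.67 mol, ξ₁ = 206.8 mol.
Outlet amounts (n = n₀ + Σ ν·ξ):
  B: 356 − 1(206.8) − 2(12.67) = 123.9
  E: 0 + 1(206.8) = 206.8
  C: 0 + 2(12.67) = 25.34

25.3 mol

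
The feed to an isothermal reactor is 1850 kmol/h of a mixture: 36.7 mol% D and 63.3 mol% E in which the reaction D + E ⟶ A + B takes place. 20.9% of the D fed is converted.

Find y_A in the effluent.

D reacted = 0.209 × 679 = 141.9 kmol/h; ν_D = −1, so ξ = 141.9/1 = 141.9 kmol/h.
Outlet amounts (n = n₀ + ν ξ):
  D: 679 − 1(141.9) = 537
  E: 1171 − 1(141.9) = 1029
  A: 0 + 1(141.9) = 141.9
  B: 0 + 1(141.9) = 141.9
Total out = 1850 kmol/h; y_A = 141.9 / 1850 = 0.0767.

0.0767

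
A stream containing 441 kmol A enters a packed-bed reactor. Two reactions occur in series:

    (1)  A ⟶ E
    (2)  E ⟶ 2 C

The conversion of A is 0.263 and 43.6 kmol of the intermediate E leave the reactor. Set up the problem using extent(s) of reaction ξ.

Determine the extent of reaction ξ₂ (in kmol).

ξ₂ = 72.4 kmol

Conversion of A: A consumed = 1ξ₁ = 0.263 × 441 → ξ₁ = 116 kmol.
E balance: n_E = 0 + 1ξ₁ − 1ξ₂ = 43.6 → ξ₂ = (1·116 − 43.6)/1 = 72.38 kmol.
Outlet amounts (n = n₀ + Σ ν·ξ):
  A: 441 − 1(116) = 325
  E: 0 + 1(116) − 1(72.38) = 43.6
  C: 0 + 2(72.38) = 144.8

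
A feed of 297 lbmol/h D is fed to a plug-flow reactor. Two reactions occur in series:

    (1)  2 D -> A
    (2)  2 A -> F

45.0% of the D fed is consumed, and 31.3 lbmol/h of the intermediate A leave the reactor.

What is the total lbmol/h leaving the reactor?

212 lbmol/h

Conversion of D: D consumed = 2ξ₁ = 0.45 × 297 → ξ₁ = 66.83 lbmol/h.
A balance: n_A = 0 + 1ξ₁ − 2ξ₂ = 31.3 → ξ₂ = (1·66.83 − 31.3)/2 = 17.76 lbmol/h.
Outlet amounts (n = n₀ + Σ ν·ξ):
  D: 297 − 2(66.83) = 163.3
  A: 0 + 1(66.83) − 2(17.76) = 31.3
  F: 0 + 1(17.76) = 17.76
Total out = 163.3 + 31.3 + 17.76 = 212.4 lbmol/h.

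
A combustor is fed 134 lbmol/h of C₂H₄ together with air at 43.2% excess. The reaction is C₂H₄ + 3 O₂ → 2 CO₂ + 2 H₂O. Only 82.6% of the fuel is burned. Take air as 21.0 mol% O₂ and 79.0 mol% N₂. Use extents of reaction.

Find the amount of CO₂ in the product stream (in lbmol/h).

Stoichiometric O₂ = 3 × 134 = 402 lbmol/h; O₂ fed = 402 × 1.432 = 575.7 lbmol/h.
N₂ fed = 575.7 × 79/21 = 2166 lbmol/h.
Fuel reacted = 0.826 × 134 → ξ = 110.7 lbmol/h.
Outlet (n = n₀ + ν ξ):
  C₂H₄: 134 − 1(110.7) = 23.32
  O₂: 575.7 − 3(110.7) = 243.6
  N₂: 2166 (inert)
  CO₂: 0 + 2(110.7) = 221.4
  H₂O: 0 + 2(110.7) = 221.4

221 lbmol/h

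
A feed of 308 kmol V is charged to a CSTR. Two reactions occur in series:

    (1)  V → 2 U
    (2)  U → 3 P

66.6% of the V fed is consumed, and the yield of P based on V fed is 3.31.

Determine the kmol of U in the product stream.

70.4 kmol

Conversion of V: V consumed = 1ξ₁ = 0.666 × 308 → ξ₁ = 205.1 kmol.
Yield of P: 3ξ₂ / 308 = 3.31 → ξ₂ = 339.8 kmol.
Outlet amounts (n = n₀ + Σ ν·ξ):
  V: 308 − 1(205.1) = 102.9
  U: 0 + 2(205.1) − 1(339.8) = 70.43
  P: 0 + 3(339.8) = 1019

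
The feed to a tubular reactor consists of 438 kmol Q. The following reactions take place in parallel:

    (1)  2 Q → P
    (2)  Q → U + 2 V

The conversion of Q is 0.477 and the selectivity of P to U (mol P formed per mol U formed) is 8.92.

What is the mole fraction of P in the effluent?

0.274

Conversion of Q: Q consumed = 0.477 × 438 = 208.9 kmol = 2ξ₁ + 1ξ₂.
Selectivity: 1ξ₁ / (1ξ₂) = 8.92 → ξ₁ = 8.92 ξ₂.
Substitute: (2·8.92 + 1) ξ₂ = 208.9 → ξ₂ = 11.09 kmol, ξ₁ = 98.92 kmol.
Outlet amounts (n = n₀ + Σ ν·ξ):
  Q: 438 − 2(98.92) − 1(11.09) = 229.1
  P: 0 + 1(98.92) = 98.92
  U: 0 + 1(11.09) = 11.09
  V: 0 + 2(11.09) = 22.18
Total out = 361.3 kmol; y_P = 98.92 / 361.3 = 0.2738.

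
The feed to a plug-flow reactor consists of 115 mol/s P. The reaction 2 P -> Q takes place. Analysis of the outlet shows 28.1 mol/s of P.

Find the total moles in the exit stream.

71.5 mol/s

For P: n = n₀ − 2ξ → 28.1 = 115 − 2ξ, giving ξ = 43.45 mol/s.
Outlet amounts (n = n₀ + ν ξ):
  P: 115 − 2(43.45) = 28.1
  Q: 0 + 1(43.45) = 43.45
Total out = 28.1 + 43.45 = 71.55 mol/s.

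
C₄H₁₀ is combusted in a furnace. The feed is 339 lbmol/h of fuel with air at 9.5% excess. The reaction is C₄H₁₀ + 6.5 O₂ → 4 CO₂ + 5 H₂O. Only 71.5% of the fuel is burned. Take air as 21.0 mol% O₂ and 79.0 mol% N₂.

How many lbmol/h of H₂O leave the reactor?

1210 lbmol/h

Stoichiometric O₂ = 6.5 × 339 = 2204 lbmol/h; O₂ fed = 2204 × 1.095 = 2413 lbmol/h.
N₂ fed = 2413 × 79/21 = 9077 lbmol/h.
Fuel reacted = 0.715 × 339 → ξ = 242.4 lbmol/h.
Outlet (n = n₀ + ν ξ):
  C₄H₁₀: 339 − 1(242.4) = 96.62
  O₂: 2413 − 6.5(242.4) = 837.3
  N₂: 9077 (inert)
  CO₂: 0 + 4(242.4) = 969.5
  H₂O: 0 + 5(242.4) = 1212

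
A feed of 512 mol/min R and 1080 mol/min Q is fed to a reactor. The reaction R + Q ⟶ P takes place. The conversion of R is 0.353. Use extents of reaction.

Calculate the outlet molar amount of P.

R reacted = 0.353 × 512 = 180.7 mol/min; ν_R = −1, so ξ = 180.7/1 = 180.7 mol/min.
Outlet amounts (n = n₀ + ν ξ):
  R: 512 − 1(180.7) = 331.3
  Q: 1080 − 1(180.7) = 899.3
  P: 0 + 1(180.7) = 180.7

181 mol/min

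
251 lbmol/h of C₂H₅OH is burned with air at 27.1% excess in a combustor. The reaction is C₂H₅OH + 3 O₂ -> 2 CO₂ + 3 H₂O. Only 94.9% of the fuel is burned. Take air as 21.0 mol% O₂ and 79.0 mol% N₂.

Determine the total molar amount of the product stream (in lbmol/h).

Stoichiometric O₂ = 3 × 251 = 753 lbmol/h; O₂ fed = 753 × 1.271 = 957.1 lbmol/h.
N₂ fed = 957.1 × 79/21 = 3600 lbmol/h.
Fuel reacted = 0.949 × 251 → ξ = 238.2 lbmol/h.
Outlet (n = n₀ + ν ξ):
  C₂H₅OH: 251 − 1(238.2) = 12.8
  O₂: 957.1 − 3(238.2) = 242.5
  N₂: 3600 (inert)
  CO₂: 0 + 2(238.2) = 476.4
  H₂O: 0 + 3(238.2) = 714.6
Total out = 12.8 + 242.5 + 3600 + 476.4 + 714.6 = 5047 lbmol/h.

5050 lbmol/h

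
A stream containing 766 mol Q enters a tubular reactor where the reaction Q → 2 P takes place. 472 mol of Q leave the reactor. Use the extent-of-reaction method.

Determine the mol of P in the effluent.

For Q: n = n₀ − 1ξ → 472 = 766 − 1ξ, giving ξ = 294 mol.
Outlet amounts (n = n₀ + ν ξ):
  Q: 766 − 1(294) = 472
  P: 0 + 2(294) = 588

588 mol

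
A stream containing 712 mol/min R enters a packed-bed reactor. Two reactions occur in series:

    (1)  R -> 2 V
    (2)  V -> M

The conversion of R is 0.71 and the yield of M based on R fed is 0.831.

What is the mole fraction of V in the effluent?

Conversion of R: R consumed = 1ξ₁ = 0.71 × 712 → ξ₁ = 505.5 mol/min.
Yield of M: 1ξ₂ / 712 = 0.831 → ξ₂ = 591.7 mol/min.
Outlet amounts (n = n₀ + Σ ν·ξ):
  R: 712 − 1(505.5) = 206.5
  V: 0 + 2(505.5) − 1(591.7) = 419.4
  M: 0 + 1(591.7) = 591.7
Total out = 1218 mol/min; y_V = 419.4 / 1218 = 0.3444.

0.344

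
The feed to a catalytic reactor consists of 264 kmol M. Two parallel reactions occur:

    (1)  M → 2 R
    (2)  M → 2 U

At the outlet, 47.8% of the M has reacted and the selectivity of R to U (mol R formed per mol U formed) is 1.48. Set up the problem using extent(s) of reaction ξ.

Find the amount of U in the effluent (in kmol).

102 kmol

Conversion of M: M consumed = 0.478 × 264 = 126.2 kmol = 1ξ₁ + 1ξ₂.
Selectivity: 2ξ₁ / (2ξ₂) = 1.48 → ξ₁ = 1.48 ξ₂.
Substitute: (1·1.48 + 1) ξ₂ = 126.2 → ξ₂ = 50.88 kmol, ξ₁ = 75.31 kmol.
Outlet amounts (n = n₀ + Σ ν·ξ):
  M: 264 − 1(75.31) − 1(50.88) = 137.8
  R: 0 + 2(75.31) = 150.6
  U: 0 + 2(50.88) = 101.8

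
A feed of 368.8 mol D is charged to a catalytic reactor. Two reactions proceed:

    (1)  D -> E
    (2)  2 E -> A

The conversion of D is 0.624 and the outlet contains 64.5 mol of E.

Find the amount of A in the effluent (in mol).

Conversion of D: D consumed = 1ξ₁ = 0.624 × 368.8 → ξ₁ = 230.1 mol.
E balance: n_E = 0 + 1ξ₁ − 2ξ₂ = 64.5 → ξ₂ = (1·230.1 − 64.5)/2 = 82.82 mol.
Outlet amounts (n = n₀ + Σ ν·ξ):
  D: 368.8 − 1(230.1) = 138.7
  E: 0 + 1(230.1) − 2(82.82) = 64.5
  A: 0 + 1(82.82) = 82.82

82.8 mol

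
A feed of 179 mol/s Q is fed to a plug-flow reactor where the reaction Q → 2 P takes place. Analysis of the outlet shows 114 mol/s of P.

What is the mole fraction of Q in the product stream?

0.517

For P: n = n₀ + 2ξ → 114 = 0 + 2ξ, giving ξ = 57 mol/s.
Outlet amounts (n = n₀ + ν ξ):
  Q: 179 − 1(57) = 122
  P: 0 + 2(57) = 114
Total out = 236 mol/s; y_Q = 122 / 236 = 0.5169.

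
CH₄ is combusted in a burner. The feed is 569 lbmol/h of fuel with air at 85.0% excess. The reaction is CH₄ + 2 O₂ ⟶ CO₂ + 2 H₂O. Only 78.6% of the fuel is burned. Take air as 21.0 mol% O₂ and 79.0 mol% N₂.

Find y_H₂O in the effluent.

0.0844

Stoichiometric O₂ = 2 × 569 = 1138 lbmol/h; O₂ fed = 1138 × 1.850 = 2105 lbmol/h.
N₂ fed = 2105 × 79/21 = 7920 lbmol/h.
Fuel reacted = 0.786 × 569 → ξ = 447.2 lbmol/h.
Outlet (n = n₀ + ν ξ):
  CH₄: 569 − 1(447.2) = 121.8
  O₂: 2105 − 2(447.2) = 1211
  N₂: 7920 (inert)
  CO₂: 0 + 1(447.2) = 447.2
  H₂O: 0 + 2(447.2) = 894.5
Total out = 10590 lbmol/h; y_H₂O = 894.5 / 10590 = 0.08443.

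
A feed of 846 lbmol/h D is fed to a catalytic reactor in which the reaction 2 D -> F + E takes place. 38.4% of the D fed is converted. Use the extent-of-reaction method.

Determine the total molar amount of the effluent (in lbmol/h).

846 lbmol/h

D reacted = 0.384 × 846 = 324.9 lbmol/h; ν_D = −2, so ξ = 324.9/2 = 162.4 lbmol/h.
Outlet amounts (n = n₀ + ν ξ):
  D: 846 − 2(162.4) = 521.1
  F: 0 + 1(162.4) = 162.4
  E: 0 + 1(162.4) = 162.4
Total out = 521.1 + 162.4 + 162.4 = 846 lbmol/h.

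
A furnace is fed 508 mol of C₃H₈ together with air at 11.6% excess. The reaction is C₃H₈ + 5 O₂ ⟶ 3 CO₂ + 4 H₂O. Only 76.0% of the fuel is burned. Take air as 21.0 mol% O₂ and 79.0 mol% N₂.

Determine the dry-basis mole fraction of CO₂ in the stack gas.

Stoichiometric O₂ = 5 × 508 = 2540 mol; O₂ fed = 2540 × 1.116 = 2835 mol.
N₂ fed = 2835 × 79/21 = 10660 mol.
Fuel reacted = 0.76 × 508 → ξ = 386.1 mol.
Outlet (n = n₀ + ν ξ):
  C₃H₈: 508 − 1(386.1) = 121.9
  O₂: 2835 − 5(386.1) = 904.2
  N₂: 10660 (inert)
  CO₂: 0 + 3(386.1) = 1158
  H₂O: 0 + 4(386.1) = 1544
Dry total = 12850 mol; y_CO₂ (dry) = 1158 / 12850 = 0.09015.

0.0901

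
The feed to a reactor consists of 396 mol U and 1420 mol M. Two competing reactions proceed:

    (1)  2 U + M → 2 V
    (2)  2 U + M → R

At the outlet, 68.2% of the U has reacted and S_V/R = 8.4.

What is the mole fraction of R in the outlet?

Conversion of U: U consumed = 0.682 × 396 = 270.1 mol = 2ξ₁ + 2ξ₂.
Selectivity: 2ξ₁ / (1ξ₂) = 8.4 → ξ₁ = 4.2 ξ₂.
Substitute: (2·4.2 + 2) ξ₂ = 270.1 → ξ₂ = 25.97 mol, ξ₁ = 109.1 mol.
Outlet amounts (n = n₀ + Σ ν·ξ):
  U: 396 − 2(109.1) − 2(25.97) = 125.9
  M: 1420 − 1(109.1) − 1(25.97) = 1285
  V: 0 + 2(109.1) = 218.1
  R: 0 + 1(25.97) = 25.97
Total out = 1655 mol; y_R = 25.97 / 1655 = 0.01569.

0.0157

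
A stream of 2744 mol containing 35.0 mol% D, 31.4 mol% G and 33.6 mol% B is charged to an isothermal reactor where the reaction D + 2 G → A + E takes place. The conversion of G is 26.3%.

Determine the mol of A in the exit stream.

113 mol

G reacted = 0.263 × 861.6 = 226.6 mol; ν_G = −2, so ξ = 226.6/2 = 113.3 mol.
Outlet amounts (n = n₀ + ν ξ):
  D: 960.4 − 1(113.3) = 847.1
  G: 861.6 − 2(113.3) = 635
  A: 0 + 1(113.3) = 113.3
  E: 0 + 1(113.3) = 113.3
  B: 922 (inert)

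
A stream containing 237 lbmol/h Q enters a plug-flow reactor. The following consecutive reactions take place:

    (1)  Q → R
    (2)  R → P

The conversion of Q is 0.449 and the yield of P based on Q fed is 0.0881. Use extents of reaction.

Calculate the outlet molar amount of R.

Conversion of Q: Q consumed = 1ξ₁ = 0.449 × 237 → ξ₁ = 106.4 lbmol/h.
Yield of P: 1ξ₂ / 237 = 0.0881 → ξ₂ = 20.88 lbmol/h.
Outlet amounts (n = n₀ + Σ ν·ξ):
  Q: 237 − 1(106.4) = 130.6
  R: 0 + 1(106.4) − 1(20.88) = 85.53
  P: 0 + 1(20.88) = 20.88

85.5 lbmol/h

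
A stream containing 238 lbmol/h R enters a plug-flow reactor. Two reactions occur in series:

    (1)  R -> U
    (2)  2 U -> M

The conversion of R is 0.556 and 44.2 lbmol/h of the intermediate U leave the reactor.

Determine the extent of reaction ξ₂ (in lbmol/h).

Conversion of R: R consumed = 1ξ₁ = 0.556 × 238 → ξ₁ = 132.3 lbmol/h.
U balance: n_U = 0 + 1ξ₁ − 2ξ₂ = 44.2 → ξ₂ = (1·132.3 − 44.2)/2 = 44.06 lbmol/h.
Outlet amounts (n = n₀ + Σ ν·ξ):
  R: 238 − 1(132.3) = 105.7
  U: 0 + 1(132.3) − 2(44.06) = 44.2
  M: 0 + 1(44.06) = 44.06

ξ₂ = 44.1 lbmol/h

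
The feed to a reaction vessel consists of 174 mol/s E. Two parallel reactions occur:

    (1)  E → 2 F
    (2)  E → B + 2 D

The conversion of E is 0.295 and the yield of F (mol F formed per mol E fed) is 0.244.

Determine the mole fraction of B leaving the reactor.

Yield of F: 2ξ₁ / 174 = 0.244 → ξ₁ = 21.23 mol/s.
Conversion of E: 1ξ₁ + 1ξ₂ = 0.295 × 174 = 51.33 → ξ₂ = 30.1 mol/s.
Outlet amounts (n = n₀ + Σ ν·ξ):
  E: 174 − 1(21.23) − 1(30.1) = 122.7
  F: 0 + 2(21.23) = 42.46
  B: 0 + 1(30.1) = 30.1
  D: 0 + 2(30.1) = 60.2
Total out = 255.4 mol/s; y_B = 30.1 / 255.4 = 0.1178.

0.118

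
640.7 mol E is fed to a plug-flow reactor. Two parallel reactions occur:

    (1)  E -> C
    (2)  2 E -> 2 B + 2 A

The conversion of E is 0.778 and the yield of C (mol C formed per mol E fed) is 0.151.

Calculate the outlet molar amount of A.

Yield of C: 1ξ₁ / 640.7 = 0.151 → ξ₁ = 96.75 mol.
Conversion of E: 1ξ₁ + 2ξ₂ = 0.778 × 640.7 = 498.5 → ξ₂ = 200.9 mol.
Outlet amounts (n = n₀ + Σ ν·ξ):
  E: 640.7 − 1(96.75) − 2(200.9) = 142.2
  C: 0 + 1(96.75) = 96.75
  B: 0 + 2(200.9) = 401.7
  A: 0 + 2(200.9) = 401.7

402 mol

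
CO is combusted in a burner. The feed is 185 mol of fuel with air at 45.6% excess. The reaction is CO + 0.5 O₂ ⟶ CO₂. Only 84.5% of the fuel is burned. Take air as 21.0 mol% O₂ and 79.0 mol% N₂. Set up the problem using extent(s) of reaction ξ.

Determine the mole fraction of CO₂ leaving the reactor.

Stoichiometric O₂ = 0.5 × 185 = 92.5 mol; O₂ fed = 92.5 × 1.456 = 134.7 mol.
N₂ fed = 134.7 × 79/21 = 506.7 mol.
Fuel reacted = 0.845 × 185 → ξ = 156.3 mol.
Outlet (n = n₀ + ν ξ):
  CO: 185 − 1(156.3) = 28.68
  O₂: 134.7 − 0.5(156.3) = 56.52
  N₂: 506.7 (inert)
  CO₂: 0 + 1(156.3) = 156.3
Total out = 748.2 mol; y_CO₂ = 156.3 / 748.2 = 0.2089.

0.209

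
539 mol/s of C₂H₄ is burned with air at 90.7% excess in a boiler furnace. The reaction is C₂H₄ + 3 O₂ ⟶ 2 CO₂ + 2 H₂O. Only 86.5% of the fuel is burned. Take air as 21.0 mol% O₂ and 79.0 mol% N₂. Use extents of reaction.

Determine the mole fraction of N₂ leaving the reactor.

0.762

Stoichiometric O₂ = 3 × 539 = 1617 mol/s; O₂ fed = 1617 × 1.907 = 3084 mol/s.
N₂ fed = 3084 × 79/21 = 11600 mol/s.
Fuel reacted = 0.865 × 539 → ξ = 466.2 mol/s.
Outlet (n = n₀ + ν ξ):
  C₂H₄: 539 − 1(466.2) = 72.76
  O₂: 3084 − 3(466.2) = 1685
  N₂: 11600 (inert)
  CO₂: 0 + 2(466.2) = 932.5
  H₂O: 0 + 2(466.2) = 932.5
Total out = 15220 mol/s; y_N₂ = 11600 / 15220 = 0.762.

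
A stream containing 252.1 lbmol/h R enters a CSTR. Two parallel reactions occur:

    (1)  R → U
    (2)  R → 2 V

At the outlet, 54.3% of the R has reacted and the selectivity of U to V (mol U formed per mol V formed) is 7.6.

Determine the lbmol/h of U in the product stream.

Conversion of R: R consumed = 0.543 × 252.1 = 136.9 lbmol/h = 1ξ₁ + 1ξ₂.
Selectivity: 1ξ₁ / (2ξ₂) = 7.6 → ξ₁ = 15.2 ξ₂.
Substitute: (1·15.2 + 1) ξ₂ = 136.9 → ξ₂ = 8.45 lbmol/h, ξ₁ = 128.4 lbmol/h.
Outlet amounts (n = n₀ + Σ ν·ξ):
  R: 252.1 − 1(128.4) − 1(8.45) = 115.2
  U: 0 + 1(128.4) = 128.4
  V: 0 + 2(8.45) = 16.9

128 lbmol/h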